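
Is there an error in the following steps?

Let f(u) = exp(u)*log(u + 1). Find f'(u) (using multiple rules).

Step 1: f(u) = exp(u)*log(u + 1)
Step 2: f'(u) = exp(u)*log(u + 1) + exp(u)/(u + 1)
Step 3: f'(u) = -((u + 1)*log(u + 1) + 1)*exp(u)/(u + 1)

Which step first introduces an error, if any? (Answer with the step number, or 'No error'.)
Step 3

Step 3 is incorrect due to a sign flip.
The step shows: -((u + 1)*log(u + 1) + 1)*exp(u)/(u + 1)
The correct value should be: ((u + 1)*log(u + 1) + 1)*exp(u)/(u + 1)

Explanation: The sign of the whole expression was flipped: the term ((u + 1)*log(u + 1) + 1)*exp(u)/(u + 1) was incorrectly written as -((u + 1)*log(u + 1) + 1)*exp(u)/(u + 1)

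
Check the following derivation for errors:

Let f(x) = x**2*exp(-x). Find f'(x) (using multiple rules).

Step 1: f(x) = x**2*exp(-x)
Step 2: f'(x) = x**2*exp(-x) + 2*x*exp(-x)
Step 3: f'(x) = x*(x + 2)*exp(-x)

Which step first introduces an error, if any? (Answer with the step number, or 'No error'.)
Step 2

Step 2 is incorrect due to a sign flip.
The step shows: x**2*exp(-x) + 2*x*exp(-x)
The correct value should be: -x**2*exp(-x) + 2*x*exp(-x)

Explanation: The sign of one term was flipped: the term -x**2*exp(-x) was incorrectly written as x**2*exp(-x)
The later steps are derived from this incorrect expression, so the error originates in Step 2.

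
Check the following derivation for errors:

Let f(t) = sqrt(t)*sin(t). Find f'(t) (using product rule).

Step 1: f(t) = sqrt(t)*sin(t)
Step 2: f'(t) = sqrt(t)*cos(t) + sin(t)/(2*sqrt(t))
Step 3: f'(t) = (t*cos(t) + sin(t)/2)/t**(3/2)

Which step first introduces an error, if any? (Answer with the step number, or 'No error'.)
Step 3

Step 3 is incorrect due to a wrong exponent.
The step shows: (t*cos(t) + sin(t)/2)/t**(3/2)
The correct value should be: (t*cos(t) + sin(t)/2)/sqrt(t)

Explanation: The exponent -1/2 on t was incorrectly written as -3/2: the term (t*cos(t) + sin(t)/2)/sqrt(t) was incorrectly written as (t*cos(t) + sin(t)/2)/t**(3/2)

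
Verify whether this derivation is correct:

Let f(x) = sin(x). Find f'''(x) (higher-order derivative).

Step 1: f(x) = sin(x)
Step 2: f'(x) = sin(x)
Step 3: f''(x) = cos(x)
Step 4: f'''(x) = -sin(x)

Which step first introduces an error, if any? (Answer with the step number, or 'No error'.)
Step 2

Step 2 is incorrect due to a wrong trig function.
The step shows: sin(x)
The correct value should be: cos(x)

Explanation: cos(x) was incorrectly written as sin(x): the term cos(x) was incorrectly written as sin(x)
The later steps are derived from this incorrect expression, so the error originates in Step 2.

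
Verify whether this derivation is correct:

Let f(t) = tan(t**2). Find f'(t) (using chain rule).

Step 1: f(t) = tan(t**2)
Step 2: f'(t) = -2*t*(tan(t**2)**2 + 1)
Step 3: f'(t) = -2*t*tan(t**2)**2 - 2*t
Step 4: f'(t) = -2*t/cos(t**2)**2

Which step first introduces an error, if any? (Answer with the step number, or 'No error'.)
Step 2

Step 2 is incorrect due to a sign flip.
The step shows: -2*t*(tan(t**2)**2 + 1)
The correct value should be: 2*t*(tan(t**2)**2 + 1)

Explanation: The sign of the whole expression was flipped: the term 2*t*(tan(t**2)**2 + 1) was incorrectly written as -2*t*(tan(t**2)**2 + 1)
The later steps are derived from this incorrect expression, so the error originates in Step 2.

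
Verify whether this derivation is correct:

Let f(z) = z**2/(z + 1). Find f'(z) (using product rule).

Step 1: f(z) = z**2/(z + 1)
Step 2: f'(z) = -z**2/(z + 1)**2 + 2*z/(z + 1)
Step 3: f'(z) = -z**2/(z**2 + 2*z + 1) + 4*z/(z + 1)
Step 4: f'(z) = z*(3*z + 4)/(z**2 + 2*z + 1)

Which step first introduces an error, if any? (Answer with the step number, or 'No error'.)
Step 3

Step 3 is incorrect due to a wrong coefficient.
The step shows: -z**2/(z**2 + 2*z + 1) + 4*z/(z + 1)
The correct value should be: -z**2/(z**2 + 2*z + 1) + 2*z/(z + 1)

Explanation: The coefficient 2 was incorrectly written as 4: the term 2*z/(z + 1) was incorrectly written as 4*z/(z + 1)
The later steps are derived from this incorrect expression, so the error originates in Step 3.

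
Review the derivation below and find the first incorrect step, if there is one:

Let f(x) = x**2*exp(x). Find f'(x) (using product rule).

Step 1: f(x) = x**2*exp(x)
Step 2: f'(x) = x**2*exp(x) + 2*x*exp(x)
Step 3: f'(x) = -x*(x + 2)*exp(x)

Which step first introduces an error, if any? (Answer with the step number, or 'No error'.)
Step 3

Step 3 is incorrect due to a sign flip.
The step shows: -x*(x + 2)*exp(x)
The correct value should be: x*(x + 2)*exp(x)

Explanation: The sign of the whole expression was flipped: the term x*(x + 2)*exp(x) was incorrectly written as -x*(x + 2)*exp(x)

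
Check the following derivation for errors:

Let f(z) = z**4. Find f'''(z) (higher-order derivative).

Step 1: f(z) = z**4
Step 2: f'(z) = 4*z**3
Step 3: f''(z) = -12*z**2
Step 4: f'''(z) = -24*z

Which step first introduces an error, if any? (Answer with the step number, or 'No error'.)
Step 3

Step 3 is incorrect due to a sign flip.
The step shows: -12*z**2
The correct value should be: 12*z**2

Explanation: The sign of the whole expression was flipped: the term 12*z**2 was incorrectly written as -12*z**2
The later steps are derived from this incorrect expression, so the error originates in Step 3.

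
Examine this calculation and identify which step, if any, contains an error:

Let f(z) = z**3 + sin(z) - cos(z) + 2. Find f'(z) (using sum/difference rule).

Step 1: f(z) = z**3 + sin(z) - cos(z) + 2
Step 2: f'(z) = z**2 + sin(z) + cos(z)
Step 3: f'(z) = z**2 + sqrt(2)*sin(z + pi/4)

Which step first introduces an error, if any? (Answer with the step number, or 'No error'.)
Step 2

Step 2 is incorrect due to a wrong coefficient.
The step shows: z**2 + sin(z) + cos(z)
The correct value should be: 3*z**2 + sin(z) + cos(z)

Explanation: The coefficient 3 was incorrectly written as 1: the term 3*z**2 was incorrectly written as z**2
The later steps are derived from this incorrect expression, so the error originates in Step 2.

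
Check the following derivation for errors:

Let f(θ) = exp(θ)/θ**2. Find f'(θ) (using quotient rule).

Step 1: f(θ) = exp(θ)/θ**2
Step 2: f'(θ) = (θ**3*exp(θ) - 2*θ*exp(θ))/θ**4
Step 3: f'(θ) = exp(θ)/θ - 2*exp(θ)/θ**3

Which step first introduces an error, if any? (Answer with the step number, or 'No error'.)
Step 2

Step 2 is incorrect due to a wrong exponent.
The step shows: (θ**3*exp(θ) - 2*θ*exp(θ))/θ**4
The correct value should be: (θ**2*exp(θ) - 2*θ*exp(θ))/θ**4

Explanation: The exponent 2 on θ was incorrectly written as 3: the term (θ**2*exp(θ) - 2*θ*exp(θ))/θ**4 was incorrectly written as (θ**3*exp(θ) - 2*θ*exp(θ))/θ**4
The later steps are derived from this incorrect expression, so the error originates in Step 2.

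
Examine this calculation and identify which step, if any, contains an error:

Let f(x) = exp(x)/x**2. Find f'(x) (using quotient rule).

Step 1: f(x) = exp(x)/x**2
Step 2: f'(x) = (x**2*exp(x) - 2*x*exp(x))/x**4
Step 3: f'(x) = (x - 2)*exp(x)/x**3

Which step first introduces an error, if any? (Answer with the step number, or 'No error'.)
No error

All steps in this derivation are correct.
The final answer f'(x) = (x - 2)*exp(x)/x**3 is valid.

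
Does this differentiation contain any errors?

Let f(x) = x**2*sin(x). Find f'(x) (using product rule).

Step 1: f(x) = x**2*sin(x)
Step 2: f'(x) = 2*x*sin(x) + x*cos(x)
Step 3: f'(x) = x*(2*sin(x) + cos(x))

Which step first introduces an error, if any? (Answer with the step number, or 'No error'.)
Step 2

Step 2 is incorrect due to a wrong exponent.
The step shows: 2*x*sin(x) + x*cos(x)
The correct value should be: x**2*cos(x) + 2*x*sin(x)

Explanation: The exponent 2 on x was incorrectly written as 1: the term x**2*cos(x) was incorrectly written as x*cos(x)
The later steps are derived from this incorrect expression, so the error originates in Step 2.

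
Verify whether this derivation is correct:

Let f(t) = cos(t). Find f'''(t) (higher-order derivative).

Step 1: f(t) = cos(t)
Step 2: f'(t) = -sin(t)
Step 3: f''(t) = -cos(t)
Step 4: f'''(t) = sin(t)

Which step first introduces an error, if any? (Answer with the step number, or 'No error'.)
No error

All steps in this derivation are correct.
The final answer f'''(t) = sin(t) is valid.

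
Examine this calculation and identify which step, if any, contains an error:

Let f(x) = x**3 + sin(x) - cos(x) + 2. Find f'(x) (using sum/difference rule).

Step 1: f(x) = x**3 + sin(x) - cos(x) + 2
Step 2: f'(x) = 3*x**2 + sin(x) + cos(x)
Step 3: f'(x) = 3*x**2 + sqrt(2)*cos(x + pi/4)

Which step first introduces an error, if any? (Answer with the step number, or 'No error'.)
Step 3

Step 3 is incorrect due to a wrong trig function.
The step shows: 3*x**2 + sqrt(2)*cos(x + pi/4)
The correct value should be: 3*x**2 + sqrt(2)*sin(x + pi/4)

Explanation: sin(x + pi/4) was incorrectly written as cos(x + pi/4): the term sqrt(2)*sin(x + pi/4) was incorrectly written as sqrt(2)*cos(x + pi/4)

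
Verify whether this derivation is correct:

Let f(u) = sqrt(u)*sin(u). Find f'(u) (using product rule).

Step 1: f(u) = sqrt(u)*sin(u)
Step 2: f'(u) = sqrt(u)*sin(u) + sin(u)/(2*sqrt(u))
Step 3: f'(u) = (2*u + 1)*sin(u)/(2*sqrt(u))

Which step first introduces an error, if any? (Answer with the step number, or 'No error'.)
Step 2

Step 2 is incorrect due to a wrong trig function.
The step shows: sqrt(u)*sin(u) + sin(u)/(2*sqrt(u))
The correct value should be: sqrt(u)*cos(u) + sin(u)/(2*sqrt(u))

Explanation: cos(u) was incorrectly written as sin(u): the term sqrt(u)*cos(u) was incorrectly written as sqrt(u)*sin(u)
The later steps are derived from this incorrect expression, so the error originates in Step 2.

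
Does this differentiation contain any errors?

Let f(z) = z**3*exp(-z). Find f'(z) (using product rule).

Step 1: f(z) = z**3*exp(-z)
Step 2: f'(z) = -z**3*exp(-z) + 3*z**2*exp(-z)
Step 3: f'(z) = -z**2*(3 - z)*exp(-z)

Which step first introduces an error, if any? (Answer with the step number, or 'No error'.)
Step 3

Step 3 is incorrect due to a sign flip.
The step shows: -z**2*(3 - z)*exp(-z)
The correct value should be: z**2*(3 - z)*exp(-z)

Explanation: The sign of the whole expression was flipped: the term z**2*(3 - z)*exp(-z) was incorrectly written as -z**2*(3 - z)*exp(-z)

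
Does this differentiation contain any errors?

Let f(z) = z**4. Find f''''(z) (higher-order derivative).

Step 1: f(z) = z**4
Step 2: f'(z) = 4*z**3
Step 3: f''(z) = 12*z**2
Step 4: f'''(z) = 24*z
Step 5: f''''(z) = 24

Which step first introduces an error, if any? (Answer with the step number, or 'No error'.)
No error

All steps in this derivation are correct.
The final answer f''''(z) = 24 is valid.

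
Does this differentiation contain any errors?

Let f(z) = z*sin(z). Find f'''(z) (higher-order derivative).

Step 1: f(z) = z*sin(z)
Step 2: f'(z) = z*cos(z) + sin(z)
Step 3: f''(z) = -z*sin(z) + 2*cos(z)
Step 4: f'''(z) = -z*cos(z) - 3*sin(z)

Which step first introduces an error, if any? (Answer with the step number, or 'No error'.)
No error

All steps in this derivation are correct.
The final answer f'''(z) = -z*cos(z) - 3*sin(z) is valid.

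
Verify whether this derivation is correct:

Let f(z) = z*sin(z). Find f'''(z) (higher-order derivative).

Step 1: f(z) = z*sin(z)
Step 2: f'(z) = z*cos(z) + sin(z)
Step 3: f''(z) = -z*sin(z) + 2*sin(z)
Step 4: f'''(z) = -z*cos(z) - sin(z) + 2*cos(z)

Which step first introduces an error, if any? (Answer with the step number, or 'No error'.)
Step 3

Step 3 is incorrect due to a wrong trig function.
The step shows: -z*sin(z) + 2*sin(z)
The correct value should be: -z*sin(z) + 2*cos(z)

Explanation: cos(z) was incorrectly written as sin(z): the term 2*cos(z) was incorrectly written as 2*sin(z)
The later steps are derived from this incorrect expression, so the error originates in Step 3.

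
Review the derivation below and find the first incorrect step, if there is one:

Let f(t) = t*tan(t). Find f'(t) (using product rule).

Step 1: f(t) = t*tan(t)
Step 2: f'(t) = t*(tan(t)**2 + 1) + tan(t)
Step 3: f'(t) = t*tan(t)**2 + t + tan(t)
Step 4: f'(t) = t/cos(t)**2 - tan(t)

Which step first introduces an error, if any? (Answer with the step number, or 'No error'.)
Step 4

Step 4 is incorrect due to a sign flip.
The step shows: t/cos(t)**2 - tan(t)
The correct value should be: t/cos(t)**2 + tan(t)

Explanation: The sign of one term was flipped: the term tan(t) was incorrectly written as -tan(t)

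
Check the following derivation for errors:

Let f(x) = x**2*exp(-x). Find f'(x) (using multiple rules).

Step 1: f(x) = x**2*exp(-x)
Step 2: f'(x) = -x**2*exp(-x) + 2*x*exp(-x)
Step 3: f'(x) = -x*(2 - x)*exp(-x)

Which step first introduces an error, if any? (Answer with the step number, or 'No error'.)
Step 3

Step 3 is incorrect due to a sign flip.
The step shows: -x*(2 - x)*exp(-x)
The correct value should be: x*(2 - x)*exp(-x)

Explanation: The sign of the whole expression was flipped: the term x*(2 - x)*exp(-x) was incorrectly written as -x*(2 - x)*exp(-x)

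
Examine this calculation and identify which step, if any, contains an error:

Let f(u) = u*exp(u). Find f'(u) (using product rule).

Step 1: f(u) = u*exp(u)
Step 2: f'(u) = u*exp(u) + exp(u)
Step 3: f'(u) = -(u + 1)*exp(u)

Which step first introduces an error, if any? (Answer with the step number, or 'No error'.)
Step 3

Step 3 is incorrect due to a sign flip.
The step shows: -(u + 1)*exp(u)
The correct value should be: (u + 1)*exp(u)

Explanation: The sign of the whole expression was flipped: the term (u + 1)*exp(u) was incorrectly written as -(u + 1)*exp(u)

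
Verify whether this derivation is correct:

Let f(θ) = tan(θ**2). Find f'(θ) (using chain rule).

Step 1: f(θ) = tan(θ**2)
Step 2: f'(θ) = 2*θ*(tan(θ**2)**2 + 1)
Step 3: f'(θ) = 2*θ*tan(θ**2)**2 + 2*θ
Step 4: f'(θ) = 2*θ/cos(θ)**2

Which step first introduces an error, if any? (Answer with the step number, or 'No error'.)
Step 4

Step 4 is incorrect due to a wrong exponent.
The step shows: 2*θ/cos(θ)**2
The correct value should be: 2*θ/cos(θ**2)**2

Explanation: The exponent 2 on θ was incorrectly written as 1: the term 2*θ/cos(θ**2)**2 was incorrectly written as 2*θ/cos(θ)**2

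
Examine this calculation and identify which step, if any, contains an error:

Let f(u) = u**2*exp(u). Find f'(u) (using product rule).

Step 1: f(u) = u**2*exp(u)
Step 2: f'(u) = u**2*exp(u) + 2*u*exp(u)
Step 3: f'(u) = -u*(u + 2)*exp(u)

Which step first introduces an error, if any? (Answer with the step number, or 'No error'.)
Step 3

Step 3 is incorrect due to a sign flip.
The step shows: -u*(u + 2)*exp(u)
The correct value should be: u*(u + 2)*exp(u)

Explanation: The sign of the whole expression was flipped: the term u*(u + 2)*exp(u) was incorrectly written as -u*(u + 2)*exp(u)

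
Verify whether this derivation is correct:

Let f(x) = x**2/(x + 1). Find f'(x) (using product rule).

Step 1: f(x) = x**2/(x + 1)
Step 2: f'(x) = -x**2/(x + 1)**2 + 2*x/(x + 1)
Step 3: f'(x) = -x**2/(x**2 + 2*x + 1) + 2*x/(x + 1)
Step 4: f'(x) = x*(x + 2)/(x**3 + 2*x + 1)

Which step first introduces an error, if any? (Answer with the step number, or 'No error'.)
Step 4

Step 4 is incorrect due to a wrong exponent.
The step shows: x*(x + 2)/(x**3 + 2*x + 1)
The correct value should be: x*(x + 2)/(x**2 + 2*x + 1)

Explanation: The exponent 2 on x was incorrectly written as 3: the term x*(x + 2)/(x**2 + 2*x + 1) was incorrectly written as x*(x + 2)/(x**3 + 2*x + 1)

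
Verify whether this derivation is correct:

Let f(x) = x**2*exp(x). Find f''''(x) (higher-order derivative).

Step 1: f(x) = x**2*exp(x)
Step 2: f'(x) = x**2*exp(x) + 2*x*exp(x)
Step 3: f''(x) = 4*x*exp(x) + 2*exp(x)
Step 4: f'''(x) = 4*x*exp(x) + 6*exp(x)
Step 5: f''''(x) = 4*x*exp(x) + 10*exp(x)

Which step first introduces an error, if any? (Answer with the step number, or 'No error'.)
Step 3

Step 3 is incorrect due to a dropped term.
The step shows: 4*x*exp(x) + 2*exp(x)
The correct value should be: x**2*exp(x) + 4*x*exp(x) + 2*exp(x)

Explanation: A term was dropped: the term x**2*exp(x) was incorrectly omitted
The later steps are derived from this incorrect expression, so the error originates in Step 3.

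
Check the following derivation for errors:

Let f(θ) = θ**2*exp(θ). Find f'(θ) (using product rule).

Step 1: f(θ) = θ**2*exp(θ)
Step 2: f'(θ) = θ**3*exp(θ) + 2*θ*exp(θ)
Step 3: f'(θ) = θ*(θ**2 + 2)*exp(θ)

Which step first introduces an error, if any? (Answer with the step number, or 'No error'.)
Step 2

Step 2 is incorrect due to a wrong exponent.
The step shows: θ**3*exp(θ) + 2*θ*exp(θ)
The correct value should be: θ**2*exp(θ) + 2*θ*exp(θ)

Explanation: The exponent 2 on θ was incorrectly written as 3: the term θ**2*exp(θ) was incorrectly written as θ**3*exp(θ)
The later steps are derived from this incorrect expression, so the error originates in Step 2.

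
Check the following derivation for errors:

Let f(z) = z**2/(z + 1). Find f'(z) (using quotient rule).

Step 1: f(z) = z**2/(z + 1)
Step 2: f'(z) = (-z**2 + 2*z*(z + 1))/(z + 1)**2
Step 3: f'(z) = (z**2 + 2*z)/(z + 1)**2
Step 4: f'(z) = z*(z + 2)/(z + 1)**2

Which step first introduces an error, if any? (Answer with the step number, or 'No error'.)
No error

All steps in this derivation are correct.
The final answer f'(z) = z*(z + 2)/(z + 1)**2 is valid.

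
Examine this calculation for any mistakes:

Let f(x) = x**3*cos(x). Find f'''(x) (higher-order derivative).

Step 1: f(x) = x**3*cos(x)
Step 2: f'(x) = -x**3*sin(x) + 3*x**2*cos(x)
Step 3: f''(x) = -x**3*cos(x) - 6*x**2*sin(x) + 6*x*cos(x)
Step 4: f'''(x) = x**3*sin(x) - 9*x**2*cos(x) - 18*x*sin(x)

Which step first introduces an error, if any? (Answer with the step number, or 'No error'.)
Step 4

Step 4 is incorrect due to a dropped term.
The step shows: x**3*sin(x) - 9*x**2*cos(x) - 18*x*sin(x)
The correct value should be: x**3*sin(x) - 9*x**2*cos(x) - 18*x*sin(x) + 6*cos(x)

Explanation: A term was dropped: the term 6*cos(x) was incorrectly omitted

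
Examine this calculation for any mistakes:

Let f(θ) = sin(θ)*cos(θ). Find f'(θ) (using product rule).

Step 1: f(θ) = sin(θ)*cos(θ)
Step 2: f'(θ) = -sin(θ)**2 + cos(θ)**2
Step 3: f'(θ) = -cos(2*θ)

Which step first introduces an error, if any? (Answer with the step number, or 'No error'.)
Step 3

Step 3 is incorrect due to a sign flip.
The step shows: -cos(2*θ)
The correct value should be: cos(2*θ)

Explanation: The sign of the whole expression was flipped: the term cos(2*θ) was incorrectly written as -cos(2*θ)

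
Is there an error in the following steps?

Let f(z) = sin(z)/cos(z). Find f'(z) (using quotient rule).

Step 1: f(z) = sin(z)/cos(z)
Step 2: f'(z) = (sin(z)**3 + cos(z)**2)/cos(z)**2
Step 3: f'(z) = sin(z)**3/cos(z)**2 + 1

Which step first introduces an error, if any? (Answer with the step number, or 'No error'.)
Step 2

Step 2 is incorrect due to a wrong exponent.
The step shows: (sin(z)**3 + cos(z)**2)/cos(z)**2
The correct value should be: (sin(z)**2 + cos(z)**2)/cos(z)**2

Explanation: The exponent 2 on sin(z) was incorrectly written as 3: the term (sin(z)**2 + cos(z)**2)/cos(z)**2 was incorrectly written as (sin(z)**3 + cos(z)**2)/cos(z)**2
The later steps are derived from this incorrect expression, so the error originates in Step 2.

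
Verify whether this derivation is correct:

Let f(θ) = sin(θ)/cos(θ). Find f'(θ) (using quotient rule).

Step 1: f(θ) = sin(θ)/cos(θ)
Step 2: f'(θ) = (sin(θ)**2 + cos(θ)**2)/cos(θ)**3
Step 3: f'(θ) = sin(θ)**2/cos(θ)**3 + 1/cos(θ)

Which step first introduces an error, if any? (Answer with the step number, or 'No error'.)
Step 2

Step 2 is incorrect due to a wrong exponent.
The step shows: (sin(θ)**2 + cos(θ)**2)/cos(θ)**3
The correct value should be: (sin(θ)**2 + cos(θ)**2)/cos(θ)**2

Explanation: The exponent -2 on cos(θ) was incorrectly written as -3: the term (sin(θ)**2 + cos(θ)**2)/cos(θ)**2 was incorrectly written as (sin(θ)**2 + cos(θ)**2)/cos(θ)**3
The later steps are derived from this incorrect expression, so the error originates in Step 2.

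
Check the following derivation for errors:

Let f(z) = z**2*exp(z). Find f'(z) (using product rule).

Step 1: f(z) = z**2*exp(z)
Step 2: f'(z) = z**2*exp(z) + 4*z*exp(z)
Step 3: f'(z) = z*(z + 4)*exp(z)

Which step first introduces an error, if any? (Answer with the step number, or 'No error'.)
Step 2

Step 2 is incorrect due to a wrong coefficient.
The step shows: z**2*exp(z) + 4*z*exp(z)
The correct value should be: z**2*exp(z) + 2*z*exp(z)

Explanation: The coefficient 2 was incorrectly written as 4: the term 2*z*exp(z) was incorrectly written as 4*z*exp(z)
The later steps are derived from this incorrect expression, so the error originates in Step 2.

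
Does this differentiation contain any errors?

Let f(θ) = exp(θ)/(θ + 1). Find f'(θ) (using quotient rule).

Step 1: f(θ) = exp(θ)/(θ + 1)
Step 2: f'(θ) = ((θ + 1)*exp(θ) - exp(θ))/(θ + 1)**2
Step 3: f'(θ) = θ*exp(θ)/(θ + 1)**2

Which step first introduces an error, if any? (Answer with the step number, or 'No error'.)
No error

All steps in this derivation are correct.
The final answer f'(θ) = θ*exp(θ)/(θ + 1)**2 is valid.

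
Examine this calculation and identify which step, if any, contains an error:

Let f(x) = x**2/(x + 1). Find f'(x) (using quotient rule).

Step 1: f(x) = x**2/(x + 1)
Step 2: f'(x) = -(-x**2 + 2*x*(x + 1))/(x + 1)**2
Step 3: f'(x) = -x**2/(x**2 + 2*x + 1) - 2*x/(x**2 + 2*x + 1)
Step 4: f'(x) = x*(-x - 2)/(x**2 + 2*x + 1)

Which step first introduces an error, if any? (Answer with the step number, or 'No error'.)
Step 2

Step 2 is incorrect due to a sign flip.
The step shows: -(-x**2 + 2*x*(x + 1))/(x + 1)**2
The correct value should be: (-x**2 + 2*x*(x + 1))/(x + 1)**2

Explanation: The sign of the whole expression was flipped: the term (-x**2 + 2*x*(x + 1))/(x + 1)**2 was incorrectly written as -(-x**2 + 2*x*(x + 1))/(x + 1)**2
The later steps are derived from this incorrect expression, so the error originates in Step 2.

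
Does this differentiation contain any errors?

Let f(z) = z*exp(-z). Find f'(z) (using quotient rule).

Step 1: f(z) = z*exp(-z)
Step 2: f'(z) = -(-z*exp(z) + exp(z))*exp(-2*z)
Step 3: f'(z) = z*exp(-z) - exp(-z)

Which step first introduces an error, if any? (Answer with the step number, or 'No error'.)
Step 2

Step 2 is incorrect due to a sign flip.
The step shows: -(-z*exp(z) + exp(z))*exp(-2*z)
The correct value should be: (-z*exp(z) + exp(z))*exp(-2*z)

Explanation: The sign of the whole expression was flipped: the term (-z*exp(z) + exp(z))*exp(-2*z) was incorrectly written as -(-z*exp(z) + exp(z))*exp(-2*z)
The later steps are derived from this incorrect expression, so the error originates in Step 2.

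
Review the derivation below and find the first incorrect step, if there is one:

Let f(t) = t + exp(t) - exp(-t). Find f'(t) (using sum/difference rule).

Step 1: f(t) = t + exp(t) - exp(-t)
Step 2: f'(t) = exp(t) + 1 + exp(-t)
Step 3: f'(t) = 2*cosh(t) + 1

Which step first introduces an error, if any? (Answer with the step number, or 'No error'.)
No error

All steps in this derivation are correct.
The final answer f'(t) = 2*cosh(t) + 1 is valid.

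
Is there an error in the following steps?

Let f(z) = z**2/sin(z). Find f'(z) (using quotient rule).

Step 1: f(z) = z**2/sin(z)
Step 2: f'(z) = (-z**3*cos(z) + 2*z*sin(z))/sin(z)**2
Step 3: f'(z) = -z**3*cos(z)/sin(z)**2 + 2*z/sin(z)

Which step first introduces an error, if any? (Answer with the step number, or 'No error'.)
Step 2

Step 2 is incorrect due to a wrong exponent.
The step shows: (-z**3*cos(z) + 2*z*sin(z))/sin(z)**2
The correct value should be: (-z**2*cos(z) + 2*z*sin(z))/sin(z)**2

Explanation: The exponent 2 on z was incorrectly written as 3: the term (-z**2*cos(z) + 2*z*sin(z))/sin(z)**2 was incorrectly written as (-z**3*cos(z) + 2*z*sin(z))/sin(z)**2
The later steps are derived from this incorrect expression, so the error originates in Step 2.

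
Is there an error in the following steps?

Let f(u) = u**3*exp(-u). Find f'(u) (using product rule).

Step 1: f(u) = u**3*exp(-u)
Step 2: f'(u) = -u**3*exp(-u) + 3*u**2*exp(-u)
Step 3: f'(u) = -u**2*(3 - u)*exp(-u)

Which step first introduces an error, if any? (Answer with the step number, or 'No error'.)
Step 3

Step 3 is incorrect due to a sign flip.
The step shows: -u**2*(3 - u)*exp(-u)
The correct value should be: u**2*(3 - u)*exp(-u)

Explanation: The sign of the whole expression was flipped: the term u**2*(3 - u)*exp(-u) was incorrectly written as -u**2*(3 - u)*exp(-u)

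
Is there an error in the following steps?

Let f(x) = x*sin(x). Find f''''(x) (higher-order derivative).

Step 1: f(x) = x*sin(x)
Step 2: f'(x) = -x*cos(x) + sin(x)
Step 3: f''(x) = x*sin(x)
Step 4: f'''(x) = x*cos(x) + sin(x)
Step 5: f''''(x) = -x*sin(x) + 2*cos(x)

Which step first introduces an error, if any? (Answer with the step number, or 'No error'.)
Step 2

Step 2 is incorrect due to a sign flip.
The step shows: -x*cos(x) + sin(x)
The correct value should be: x*cos(x) + sin(x)

Explanation: The sign of one term was flipped: the term x*cos(x) was incorrectly written as -x*cos(x)
The later steps are derived from this incorrect expression, so the error originates in Step 2.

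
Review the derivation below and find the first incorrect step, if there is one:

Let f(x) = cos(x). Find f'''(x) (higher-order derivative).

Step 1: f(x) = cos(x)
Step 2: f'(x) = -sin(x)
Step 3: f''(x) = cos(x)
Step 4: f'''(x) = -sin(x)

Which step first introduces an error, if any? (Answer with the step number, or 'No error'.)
Step 3

Step 3 is incorrect due to a sign flip.
The step shows: cos(x)
The correct value should be: -cos(x)

Explanation: The sign of the whole expression was flipped: the term -cos(x) was incorrectly written as cos(x)
The later steps are derived from this incorrect expression, so the error originates in Step 3.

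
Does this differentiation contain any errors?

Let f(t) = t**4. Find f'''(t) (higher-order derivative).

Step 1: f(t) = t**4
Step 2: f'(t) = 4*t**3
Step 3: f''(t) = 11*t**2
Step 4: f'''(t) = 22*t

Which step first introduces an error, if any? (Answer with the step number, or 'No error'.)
Step 3

Step 3 is incorrect due to a wrong coefficient.
The step shows: 11*t**2
The correct value should be: 12*t**2

Explanation: The coefficient 12 was incorrectly written as 11: the term 12*t**2 was incorrectly written as 11*t**2
The later steps are derived from this incorrect expression, so the error originates in Step 3.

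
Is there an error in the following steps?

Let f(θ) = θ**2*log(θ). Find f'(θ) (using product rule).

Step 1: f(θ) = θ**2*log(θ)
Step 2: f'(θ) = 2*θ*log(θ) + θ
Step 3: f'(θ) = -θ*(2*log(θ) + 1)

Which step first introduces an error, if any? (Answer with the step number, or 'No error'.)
Step 3

Step 3 is incorrect due to a sign flip.
The step shows: -θ*(2*log(θ) + 1)
The correct value should be: θ*(2*log(θ) + 1)

Explanation: The sign of the whole expression was flipped: the term θ*(2*log(θ) + 1) was incorrectly written as -θ*(2*log(θ) + 1)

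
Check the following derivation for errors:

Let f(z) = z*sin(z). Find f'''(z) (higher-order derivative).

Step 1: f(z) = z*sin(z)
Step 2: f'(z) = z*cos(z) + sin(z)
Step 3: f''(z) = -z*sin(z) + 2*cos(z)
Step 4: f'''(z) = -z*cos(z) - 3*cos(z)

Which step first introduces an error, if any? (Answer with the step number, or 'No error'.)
Step 4

Step 4 is incorrect due to a wrong trig function.
The step shows: -z*cos(z) - 3*cos(z)
The correct value should be: -z*cos(z) - 3*sin(z)

Explanation: sin(z) was incorrectly written as cos(z): the term -3*sin(z) was incorrectly written as -3*cos(z)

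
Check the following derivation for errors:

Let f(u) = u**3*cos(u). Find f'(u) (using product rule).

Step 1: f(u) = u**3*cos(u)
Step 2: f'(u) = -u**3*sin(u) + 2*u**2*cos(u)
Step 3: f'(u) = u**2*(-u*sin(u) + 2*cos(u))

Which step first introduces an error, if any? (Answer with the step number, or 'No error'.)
Step 2

Step 2 is incorrect due to a wrong coefficient.
The step shows: -u**3*sin(u) + 2*u**2*cos(u)
The correct value should be: -u**3*sin(u) + 3*u**2*cos(u)

Explanation: The coefficient 3 was incorrectly written as 2: the term 3*u**2*cos(u) was incorrectly written as 2*u**2*cos(u)
The later steps are derived from this incorrect expression, so the error originates in Step 2.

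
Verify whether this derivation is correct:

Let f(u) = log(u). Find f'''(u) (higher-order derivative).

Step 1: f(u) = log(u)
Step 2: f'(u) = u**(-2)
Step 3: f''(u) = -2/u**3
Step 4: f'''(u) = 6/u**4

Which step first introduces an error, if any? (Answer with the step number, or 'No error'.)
Step 2

Step 2 is incorrect due to a wrong exponent.
The step shows: u**(-2)
The correct value should be: 1/u

Explanation: The exponent -1 on u was incorrectly written as -2: the term 1/u was incorrectly written as u**(-2)
The later steps are derived from this incorrect expression, so the error originates in Step 2.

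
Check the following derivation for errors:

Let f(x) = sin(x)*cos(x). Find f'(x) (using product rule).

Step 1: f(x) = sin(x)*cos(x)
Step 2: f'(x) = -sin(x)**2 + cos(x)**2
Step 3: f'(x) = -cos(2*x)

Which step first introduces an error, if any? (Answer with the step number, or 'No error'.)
Step 3

Step 3 is incorrect due to a sign flip.
The step shows: -cos(2*x)
The correct value should be: cos(2*x)

Explanation: The sign of the whole expression was flipped: the term cos(2*x) was incorrectly written as -cos(2*x)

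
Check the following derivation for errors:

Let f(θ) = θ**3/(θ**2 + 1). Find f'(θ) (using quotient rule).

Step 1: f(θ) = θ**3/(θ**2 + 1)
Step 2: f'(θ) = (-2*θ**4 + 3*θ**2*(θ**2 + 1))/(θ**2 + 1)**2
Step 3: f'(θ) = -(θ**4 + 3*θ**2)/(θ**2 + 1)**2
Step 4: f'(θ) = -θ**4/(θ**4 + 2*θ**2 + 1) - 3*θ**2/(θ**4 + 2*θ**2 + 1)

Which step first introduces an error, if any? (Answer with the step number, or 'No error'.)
Step 3

Step 3 is incorrect due to a sign flip.
The step shows: -(θ**4 + 3*θ**2)/(θ**2 + 1)**2
The correct value should be: (θ**4 + 3*θ**2)/(θ**2 + 1)**2

Explanation: The sign of the whole expression was flipped: the term (θ**4 + 3*θ**2)/(θ**2 + 1)**2 was incorrectly written as -(θ**4 + 3*θ**2)/(θ**2 + 1)**2
The later steps are derived from this incorrect expression, so the error originates in Step 3.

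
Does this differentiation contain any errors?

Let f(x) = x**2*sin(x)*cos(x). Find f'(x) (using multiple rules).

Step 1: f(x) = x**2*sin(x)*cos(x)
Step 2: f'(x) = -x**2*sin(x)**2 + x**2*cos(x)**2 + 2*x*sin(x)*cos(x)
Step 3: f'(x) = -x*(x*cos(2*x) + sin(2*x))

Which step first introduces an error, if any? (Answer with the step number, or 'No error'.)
Step 3

Step 3 is incorrect due to a sign flip.
The step shows: -x*(x*cos(2*x) + sin(2*x))
The correct value should be: x*(x*cos(2*x) + sin(2*x))

Explanation: The sign of the whole expression was flipped: the term x*(x*cos(2*x) + sin(2*x)) was incorrectly written as -x*(x*cos(2*x) + sin(2*x))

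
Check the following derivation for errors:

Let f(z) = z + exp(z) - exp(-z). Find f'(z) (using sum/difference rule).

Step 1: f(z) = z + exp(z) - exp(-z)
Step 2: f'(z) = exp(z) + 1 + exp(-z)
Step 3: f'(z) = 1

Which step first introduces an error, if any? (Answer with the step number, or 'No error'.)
Step 3

Step 3 is incorrect due to a dropped term.
The step shows: 1
The correct value should be: 2*cosh(z) + 1

Explanation: A term was dropped: the term 2*cosh(z) was incorrectly omitted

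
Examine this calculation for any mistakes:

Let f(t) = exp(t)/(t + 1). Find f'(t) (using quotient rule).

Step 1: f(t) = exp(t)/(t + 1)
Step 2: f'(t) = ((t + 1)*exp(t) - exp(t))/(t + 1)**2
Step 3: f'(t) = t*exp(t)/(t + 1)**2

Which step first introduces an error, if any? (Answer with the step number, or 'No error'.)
No error

All steps in this derivation are correct.
The final answer f'(t) = t*exp(t)/(t + 1)**2 is valid.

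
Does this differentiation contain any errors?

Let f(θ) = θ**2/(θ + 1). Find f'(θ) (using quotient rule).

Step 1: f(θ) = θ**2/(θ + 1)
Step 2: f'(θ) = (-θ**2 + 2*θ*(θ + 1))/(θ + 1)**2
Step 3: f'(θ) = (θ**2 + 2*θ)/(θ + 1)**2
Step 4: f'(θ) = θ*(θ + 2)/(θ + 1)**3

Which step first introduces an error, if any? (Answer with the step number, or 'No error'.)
Step 4

Step 4 is incorrect due to a wrong exponent.
The step shows: θ*(θ + 2)/(θ + 1)**3
The correct value should be: θ*(θ + 2)/(θ + 1)**2

Explanation: The exponent -2 on θ + 1 was incorrectly written as -3: the term θ*(θ + 2)/(θ + 1)**2 was incorrectly written as θ*(θ + 2)/(θ + 1)**3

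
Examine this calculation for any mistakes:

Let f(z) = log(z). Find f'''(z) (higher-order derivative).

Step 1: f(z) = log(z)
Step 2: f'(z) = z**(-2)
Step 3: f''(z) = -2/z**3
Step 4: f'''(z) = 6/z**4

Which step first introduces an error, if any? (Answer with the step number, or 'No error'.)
Step 2

Step 2 is incorrect due to a wrong exponent.
The step shows: z**(-2)
The correct value should be: 1/z

Explanation: The exponent -1 on z was incorrectly written as -2: the term 1/z was incorrectly written as z**(-2)
The later steps are derived from this incorrect expression, so the error originates in Step 2.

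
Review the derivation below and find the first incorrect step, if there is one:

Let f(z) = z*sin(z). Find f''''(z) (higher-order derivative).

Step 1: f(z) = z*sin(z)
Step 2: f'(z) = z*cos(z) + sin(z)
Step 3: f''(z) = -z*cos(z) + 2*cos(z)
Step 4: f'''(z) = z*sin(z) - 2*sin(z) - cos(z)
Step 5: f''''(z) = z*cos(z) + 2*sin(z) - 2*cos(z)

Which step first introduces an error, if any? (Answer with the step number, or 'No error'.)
Step 3

Step 3 is incorrect due to a wrong trig function.
The step shows: -z*cos(z) + 2*cos(z)
The correct value should be: -z*sin(z) + 2*cos(z)

Explanation: sin(z) was incorrectly written as cos(z): the term -z*sin(z) was incorrectly written as -z*cos(z)
The later steps are derived from this incorrect expression, so the error originates in Step 3.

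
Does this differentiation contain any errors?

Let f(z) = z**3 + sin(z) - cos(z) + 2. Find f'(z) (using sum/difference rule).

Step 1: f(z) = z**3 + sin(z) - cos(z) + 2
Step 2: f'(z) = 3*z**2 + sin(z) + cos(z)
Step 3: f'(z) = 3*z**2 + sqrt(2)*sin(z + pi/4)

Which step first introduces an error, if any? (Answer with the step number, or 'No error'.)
No error

All steps in this derivation are correct.
The final answer f'(z) = 3*z**2 + sqrt(2)*sin(z + pi/4) is valid.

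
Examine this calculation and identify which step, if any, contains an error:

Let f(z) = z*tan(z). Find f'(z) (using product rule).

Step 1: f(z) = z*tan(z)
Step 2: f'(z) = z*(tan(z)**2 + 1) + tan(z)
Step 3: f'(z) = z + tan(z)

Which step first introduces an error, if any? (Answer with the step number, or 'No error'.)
Step 3

Step 3 is incorrect due to a dropped term.
The step shows: z + tan(z)
The correct value should be: z*tan(z)**2 + z + tan(z)

Explanation: A term was dropped: the term z*tan(z)**2 was incorrectly omitted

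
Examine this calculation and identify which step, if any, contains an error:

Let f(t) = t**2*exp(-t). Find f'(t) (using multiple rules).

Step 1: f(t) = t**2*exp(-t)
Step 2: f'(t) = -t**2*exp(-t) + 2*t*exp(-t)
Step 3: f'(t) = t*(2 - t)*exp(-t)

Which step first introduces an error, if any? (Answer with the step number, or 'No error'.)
No error

All steps in this derivation are correct.
The final answer f'(t) = t*(2 - t)*exp(-t) is valid.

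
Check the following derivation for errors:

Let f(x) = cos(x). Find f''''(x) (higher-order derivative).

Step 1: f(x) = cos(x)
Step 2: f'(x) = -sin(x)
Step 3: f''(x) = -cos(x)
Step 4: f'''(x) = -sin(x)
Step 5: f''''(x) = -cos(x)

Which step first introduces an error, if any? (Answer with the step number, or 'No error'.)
Step 4

Step 4 is incorrect due to a sign flip.
The step shows: -sin(x)
The correct value should be: sin(x)

Explanation: The sign of the whole expression was flipped: the term sin(x) was incorrectly written as -sin(x)
The later steps are derived from this incorrect expression, so the error originates in Step 4.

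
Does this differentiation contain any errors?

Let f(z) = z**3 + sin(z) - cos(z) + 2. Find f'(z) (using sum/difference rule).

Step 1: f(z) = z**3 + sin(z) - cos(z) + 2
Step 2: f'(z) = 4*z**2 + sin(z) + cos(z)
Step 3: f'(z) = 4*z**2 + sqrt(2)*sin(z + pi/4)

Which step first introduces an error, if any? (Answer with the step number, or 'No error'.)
Step 2

Step 2 is incorrect due to a wrong coefficient.
The step shows: 4*z**2 + sin(z) + cos(z)
The correct value should be: 3*z**2 + sin(z) + cos(z)

Explanation: The coefficient 3 was incorrectly written as 4: the term 3*z**2 was incorrectly written as 4*z**2
The later steps are derived from this incorrect expression, so the error originates in Step 2.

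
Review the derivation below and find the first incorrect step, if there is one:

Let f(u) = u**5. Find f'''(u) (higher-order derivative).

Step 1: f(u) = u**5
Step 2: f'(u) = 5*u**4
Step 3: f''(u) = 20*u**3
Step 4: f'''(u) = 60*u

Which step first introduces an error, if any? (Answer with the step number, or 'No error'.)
Step 4

Step 4 is incorrect due to a wrong exponent.
The step shows: 60*u
The correct value should be: 60*u**2

Explanation: The exponent 2 on u was incorrectly written as 1: the term 60*u**2 was incorrectly written as 60*u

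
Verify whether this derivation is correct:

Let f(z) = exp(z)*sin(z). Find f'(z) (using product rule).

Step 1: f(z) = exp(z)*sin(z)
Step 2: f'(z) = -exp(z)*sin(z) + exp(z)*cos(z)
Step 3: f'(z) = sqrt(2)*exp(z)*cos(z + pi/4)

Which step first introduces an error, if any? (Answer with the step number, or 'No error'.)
Step 2

Step 2 is incorrect due to a sign flip.
The step shows: -exp(z)*sin(z) + exp(z)*cos(z)
The correct value should be: exp(z)*sin(z) + exp(z)*cos(z)

Explanation: The sign of one term was flipped: the term exp(z)*sin(z) was incorrectly written as -exp(z)*sin(z)
The later steps are derived from this incorrect expression, so the error originates in Step 2.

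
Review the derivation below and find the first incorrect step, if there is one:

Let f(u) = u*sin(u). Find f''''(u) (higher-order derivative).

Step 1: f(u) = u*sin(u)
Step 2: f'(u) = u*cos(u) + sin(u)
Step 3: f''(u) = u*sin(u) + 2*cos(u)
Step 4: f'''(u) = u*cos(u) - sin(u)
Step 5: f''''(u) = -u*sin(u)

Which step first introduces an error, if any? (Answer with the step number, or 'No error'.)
Step 3

Step 3 is incorrect due to a sign flip.
The step shows: u*sin(u) + 2*cos(u)
The correct value should be: -u*sin(u) + 2*cos(u)

Explanation: The sign of one term was flipped: the term -u*sin(u) was incorrectly written as u*sin(u)
The later steps are derived from this incorrect expression, so the error originates in Step 3.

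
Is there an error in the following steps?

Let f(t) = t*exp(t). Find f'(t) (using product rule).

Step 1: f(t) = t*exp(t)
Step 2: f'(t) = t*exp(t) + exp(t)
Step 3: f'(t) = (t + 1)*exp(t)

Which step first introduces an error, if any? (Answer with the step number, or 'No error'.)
No error

All steps in this derivation are correct.
The final answer f'(t) = (t + 1)*exp(t) is valid.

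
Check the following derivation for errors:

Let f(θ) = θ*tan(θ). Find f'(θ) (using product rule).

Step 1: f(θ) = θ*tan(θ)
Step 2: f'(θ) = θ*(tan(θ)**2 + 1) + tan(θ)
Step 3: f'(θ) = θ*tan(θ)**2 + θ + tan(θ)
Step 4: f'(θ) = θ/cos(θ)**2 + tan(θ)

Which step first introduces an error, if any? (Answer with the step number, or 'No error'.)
No error

All steps in this derivation are correct.
The final answer f'(θ) = θ/cos(θ)**2 + tan(θ) is valid.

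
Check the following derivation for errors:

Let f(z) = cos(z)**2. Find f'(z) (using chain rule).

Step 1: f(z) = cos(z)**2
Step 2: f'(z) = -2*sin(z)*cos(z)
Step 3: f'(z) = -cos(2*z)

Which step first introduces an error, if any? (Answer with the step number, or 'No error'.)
Step 3

Step 3 is incorrect due to a wrong trig function.
The step shows: -cos(2*z)
The correct value should be: -sin(2*z)

Explanation: sin(2*z) was incorrectly written as cos(2*z): the term -sin(2*z) was incorrectly written as -cos(2*z)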